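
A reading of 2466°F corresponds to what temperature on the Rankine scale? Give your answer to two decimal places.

In Celsius: (2466 - 32) × 5/9 = 1352.2222°C.
In Rankine: 1352.2222 × 1.8 + 491.67 = 2925.67°R.

2925.67°R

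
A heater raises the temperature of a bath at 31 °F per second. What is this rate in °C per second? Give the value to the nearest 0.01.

17.22 °C/second

The quantity depends on a temperature interval, so only the ratio of degree sizes applies; the offset between the scales is irrelevant.
A change of 1°F is a change of 5/9°C, so 31 × 5/9 = 17.22.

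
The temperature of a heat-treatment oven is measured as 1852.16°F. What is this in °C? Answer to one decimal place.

1011.2°C

In Celsius: (1852.16 - 32) × 5/9 = 1011.2000°C.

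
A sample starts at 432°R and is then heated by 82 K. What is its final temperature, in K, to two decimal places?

322.00 K

Initial temperature in Celsius: (432 - 491.67) × 5/9 = -33.1500°C.
The 82 K change is an interval; Kelvin and Celsius degrees are the same size, so ΔC = +82°C.
Final Celsius temperature: -33.1500 + 82.0000 = 48.8500°C.
In kelvin: 48.8500 + 273.15 = 322.00 K.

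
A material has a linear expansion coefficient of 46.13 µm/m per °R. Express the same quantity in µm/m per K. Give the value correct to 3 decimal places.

Since only a temperature interval is involved, the additive offset between the scales drops out.
A change of 1 K is a change of 1.8°R, so per K the value is 46.13 × 1.8 = 83.034.

83.034 µm/m per K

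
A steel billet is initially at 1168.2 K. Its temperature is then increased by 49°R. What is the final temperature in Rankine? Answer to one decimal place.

Initial temperature in Celsius: 1168.2 - 273.15 = 895.0500°C.
The 49°R change is an interval, so only the factor 5/9 applies: +49 × 5/9 = +27.2222°C.
Final Celsius temperature: 895.0500 + 27.2222 = 922.2722°C.
In Rankine: 922.2722 × 1.8 + 491.67 = 2151.8°R.

2151.8°R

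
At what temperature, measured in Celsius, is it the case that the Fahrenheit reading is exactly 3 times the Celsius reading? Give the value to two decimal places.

26.67°C

Let C be the Celsius reading. The Fahrenheit reading is F = 1.8·C + 32.
Require F = 3·C: 1.8·C + 32 = 3·C.
(-1.2)·C = -32  ⇒  C = 26.67.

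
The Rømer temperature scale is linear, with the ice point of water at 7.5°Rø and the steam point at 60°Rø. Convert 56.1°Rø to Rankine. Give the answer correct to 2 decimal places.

658.30°R

Linear interpolation between the fixed points: C = (56.1 - 7.5) × 100 / (60 - 7.5) = 92.5714°C.
Then 92.5714 × 1.8 + 491.67 = 658.30°R.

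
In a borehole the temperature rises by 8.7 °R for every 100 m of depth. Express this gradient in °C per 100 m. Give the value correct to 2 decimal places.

4.83 °C/100 m

Since only a temperature interval is involved, the additive offset between the scales drops out.
A change of 1°R is a change of 5/9°C, so 8.7 × 5/9 = 4.83.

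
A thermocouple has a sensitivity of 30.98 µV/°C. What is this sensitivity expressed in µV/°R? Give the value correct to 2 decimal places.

17.21 µV/°R

Since only a temperature interval is involved, the additive offset between the scales drops out.
A change of 1°R is a change of 5/9°C, so per °R the value is 30.98 × 5/9 = 17.21.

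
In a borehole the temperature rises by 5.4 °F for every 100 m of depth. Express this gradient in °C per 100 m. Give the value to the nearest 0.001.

Since only a temperature interval is involved, the additive offset between the scales drops out.
A change of 1°F is a change of 5/9°C, so 5.4 × 5/9 = 3.000.

3.000 °C/100 m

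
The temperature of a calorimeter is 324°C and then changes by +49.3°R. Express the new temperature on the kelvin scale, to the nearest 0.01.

624.54 K

The 49.3°R change is an interval, so only the factor 5/9 applies: +49.3 × 5/9 = +27.3889°C.
Final Celsius temperature: 324.0000 + 27.3889 = 351.3889°C.
In kelvin: 351.3889 + 273.15 = 624.54 K.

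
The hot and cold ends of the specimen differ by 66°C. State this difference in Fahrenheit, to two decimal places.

118.80°F

Only the scale ratio 1.8 matters for a change in temperature.
66 × 1.8 = 118.80.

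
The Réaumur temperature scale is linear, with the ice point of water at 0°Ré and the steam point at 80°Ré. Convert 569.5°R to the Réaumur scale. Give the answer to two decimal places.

First in Celsius: (569.5 - 491.67) × 5/9 = 43.2389°C.
Linearly onto the Réaumur scale: 0 + (43.2389 / 100) × (80 - 0) = 34.59°Ré.

34.59°Ré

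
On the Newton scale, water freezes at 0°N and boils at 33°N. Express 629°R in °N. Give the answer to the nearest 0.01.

First in Celsius: (629 - 491.67) × 5/9 = 76.2944°C.
Linearly onto the Newton scale: 0 + (76.2944 / 100) × (33 - 0) = 25.18°N.

25.18°N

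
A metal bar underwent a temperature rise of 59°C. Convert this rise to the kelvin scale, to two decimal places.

Celsius and kelvin degrees are the same size, so the interval is unchanged: 59.00.

59.00 K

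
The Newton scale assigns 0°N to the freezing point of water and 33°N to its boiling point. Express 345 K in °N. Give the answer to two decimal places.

First in Celsius: 345 - 273.15 = 71.8500°C.
Linearly onto the Newton scale: 0 + (71.8500 / 100) × (33 - 0) = 23.71°N.

23.71°N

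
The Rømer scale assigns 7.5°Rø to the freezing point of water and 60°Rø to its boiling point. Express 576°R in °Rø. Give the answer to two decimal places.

First in Celsius: (576 - 491.67) × 5/9 = 46.8500°C.
Linearly onto the Rømer scale: 7.5 + (46.8500 / 100) × (60 - 7.5) = 32.10°Rø.

32.10°Rø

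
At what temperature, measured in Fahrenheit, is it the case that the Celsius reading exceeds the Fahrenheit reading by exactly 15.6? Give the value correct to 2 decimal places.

-75.10°F

Let F be the Fahrenheit reading. The Celsius reading is C = 5/9·F - 17.7778.
Require C - F = 15.6: (-4/9)·F - 17.7778 = 15.6.
F = (15.6 + 17.7778) / (-4/9) = -75.10.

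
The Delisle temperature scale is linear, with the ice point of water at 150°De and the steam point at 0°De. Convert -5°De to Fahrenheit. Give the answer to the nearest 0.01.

Linear interpolation between the fixed points: C = (-5 - 150) × 100 / (0 - 150) = 103.3333°C.
Then 103.3333 × 1.8 + 32 = 218.00°F.

218.00°F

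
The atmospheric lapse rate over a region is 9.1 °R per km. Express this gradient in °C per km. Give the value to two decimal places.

5.06 °C/km

Since only a temperature interval is involved, the additive offset between the scales drops out.
A change of 1°R is a change of 5/9°C, so 9.1 × 5/9 = 5.06.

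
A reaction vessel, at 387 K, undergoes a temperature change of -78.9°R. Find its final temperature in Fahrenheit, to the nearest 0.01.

158.03°F

Initial temperature in Celsius: 387 - 273.15 = 113.8500°C.
The 78.9°R change is an interval, so only the factor 5/9 applies: -78.9 × 5/9 = -43.8333°C.
Final Celsius temperature: 113.8500 - 43.8333 = 70.0167°C.
In Fahrenheit: 70.0167 × 1.8 + 32 = 158.03°F.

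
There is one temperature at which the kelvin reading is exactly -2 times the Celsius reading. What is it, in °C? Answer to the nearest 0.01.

Let C be the Celsius reading. The kelvin reading is K = 1·C + 273.15.
Require K = -2·C: 1·C + 273.15 = -2·C.
(3)·C = -273.15  ⇒  C = -91.05.

-91.05°C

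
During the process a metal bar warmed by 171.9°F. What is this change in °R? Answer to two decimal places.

171.90°R

Fahrenheit and Rankine degrees are the same size, so the interval is unchanged: 171.90.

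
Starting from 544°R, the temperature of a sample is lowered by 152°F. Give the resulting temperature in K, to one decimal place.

217.8 K

Initial temperature in Celsius: (544 - 491.67) × 5/9 = 29.0722°C.
The 152°F change is an interval, so only the factor 5/9 applies: -152 × 5/9 = -84.4444°C.
Final Celsius temperature: 29.0722 - 84.4444 = -55.3722°C.
In kelvin: -55.3722 + 273.15 = 217.8 K.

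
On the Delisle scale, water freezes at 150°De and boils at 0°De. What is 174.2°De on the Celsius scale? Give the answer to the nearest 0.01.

Linear interpolation between the fixed points: C = (174.2 - 150) × 100 / (0 - 150) = -16.1333°C.

-16.13°C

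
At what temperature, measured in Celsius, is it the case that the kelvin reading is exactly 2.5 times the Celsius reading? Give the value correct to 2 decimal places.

Let C be the Celsius reading. The kelvin reading is K = 1·C + 273.15.
Require K = 2.5·C: 1·C + 273.15 = 2.5·C.
(-1.5)·C = -273.15  ⇒  C = 182.10.

182.10°C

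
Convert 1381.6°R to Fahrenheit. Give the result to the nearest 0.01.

921.93°F

In Celsius: (1381.6 - 491.67) × 5/9 = 494.4056°C.
In Fahrenheit: 494.4056 × 1.8 + 32 = 921.93°F.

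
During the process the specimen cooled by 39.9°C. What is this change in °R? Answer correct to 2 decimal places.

An interval of 1°C corresponds to 1.8°R.
39.9 × 1.8 = 71.82.

71.82°R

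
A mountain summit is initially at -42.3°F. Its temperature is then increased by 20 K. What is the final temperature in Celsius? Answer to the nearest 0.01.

-21.28°C

Initial temperature in Celsius: (-42.3 - 32) × 5/9 = -41.2778°C.
The 20 K change is an interval; Kelvin and Celsius degrees are the same size, so ΔC = +20°C.
Final Celsius temperature: -41.2778 + 20.0000 = -21.2778°C.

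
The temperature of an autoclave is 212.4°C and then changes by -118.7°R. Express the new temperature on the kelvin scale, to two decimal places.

419.61 K

The 118.7°R change is an interval, so only the factor 5/9 applies: -118.7 × 5/9 = -65.9444°C.
Final Celsius temperature: 212.4000 - 65.9444 = 146.4556°C.
In kelvin: 146.4556 + 273.15 = 419.61 K.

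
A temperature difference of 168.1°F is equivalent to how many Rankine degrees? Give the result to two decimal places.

Fahrenheit and Rankine degrees are the same size, so the interval is unchanged: 168.10.

168.10°R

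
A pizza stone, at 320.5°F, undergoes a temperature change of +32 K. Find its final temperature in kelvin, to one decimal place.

Initial temperature in Celsius: (320.5 - 32) × 5/9 = 160.2778°C.
The 32 K change is an interval; Kelvin and Celsius degrees are the same size, so ΔC = +32°C.
Final Celsius temperature: 160.2778 + 32.0000 = 192.2778°C.
In kelvin: 192.2778 + 273.15 = 465.4 K.

465.4 K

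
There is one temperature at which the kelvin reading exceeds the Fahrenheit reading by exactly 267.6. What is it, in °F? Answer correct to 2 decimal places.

-27.51°F

Let F be the Fahrenheit reading. The kelvin reading is K = 5/9·F + 255.372.
Require K - F = 267.6: (-4/9)·F + 255.372 = 267.6.
F = (267.6 - 255.372) / (-4/9) = -27.51.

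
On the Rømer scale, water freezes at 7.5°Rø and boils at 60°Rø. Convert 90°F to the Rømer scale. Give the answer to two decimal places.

First in Celsius: (90 - 32) × 5/9 = 32.2222°C.
Linearly onto the Rømer scale: 7.5 + (32.2222 / 100) × (60 - 7.5) = 24.42°Rø.

24.42°Rø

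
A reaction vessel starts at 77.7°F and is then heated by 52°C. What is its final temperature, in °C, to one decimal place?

Initial temperature in Celsius: (77.7 - 32) × 5/9 = 25.3889°C.
Final Celsius temperature: 25.3889 + 52.0000 = 77.3889°C.

77.4°C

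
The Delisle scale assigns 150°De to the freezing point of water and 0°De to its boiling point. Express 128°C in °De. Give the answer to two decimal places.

Linearly onto the Delisle scale: 150 + (128.0000 / 100) × (0 - 150) = -42.00°De.

-42.00°De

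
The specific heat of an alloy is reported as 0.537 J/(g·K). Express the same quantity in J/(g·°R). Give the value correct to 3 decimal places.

Since only a temperature interval is involved, the additive offset between the scales drops out.
A change of 1°R is a change of 5/9 K, so per °R the value is 0.537 × 5/9 = 0.298.

0.298 J/(g·°R)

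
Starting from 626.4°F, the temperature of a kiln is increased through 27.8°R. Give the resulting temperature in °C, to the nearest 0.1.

345.7°C

Initial temperature in Celsius: (626.4 - 32) × 5/9 = 330.2222°C.
The 27.8°R change is an interval, so only the factor 5/9 applies: +27.8 × 5/9 = +15.4444°C.
Final Celsius temperature: 330.2222 + 15.4444 = 345.6667°C.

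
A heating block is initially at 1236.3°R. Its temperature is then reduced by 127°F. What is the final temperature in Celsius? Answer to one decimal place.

343.1°C

Initial temperature in Celsius: (1236.3 - 491.67) × 5/9 = 413.6833°C.
The 127°F change is an interval, so only the factor 5/9 applies: -127 × 5/9 = -70.5556°C.
Final Celsius temperature: 413.6833 - 70.5556 = 343.1278°C.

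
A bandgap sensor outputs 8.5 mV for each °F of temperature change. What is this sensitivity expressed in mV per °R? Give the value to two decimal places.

The quantity depends on a temperature interval, so only the ratio of degree sizes applies; the offset between the scales is irrelevant.
A change of 1°R is a change of 1°F, so per °R the value is 8.5 × 1 = 8.50.

8.50 mV per °R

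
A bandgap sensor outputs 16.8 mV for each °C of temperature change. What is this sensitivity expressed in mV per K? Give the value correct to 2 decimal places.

16.80 mV per K

The quantity depends on a temperature interval, so only the ratio of degree sizes applies; the offset between the scales is irrelevant.
A change of 1 K is a change of 1°C, so per K the value is 16.8 × 1 = 16.80.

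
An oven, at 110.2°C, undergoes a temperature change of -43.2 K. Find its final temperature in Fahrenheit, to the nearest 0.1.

The 43.2 K change is an interval; Kelvin and Celsius degrees are the same size, so ΔC = -43.2°C.
Final Celsius temperature: 110.2000 - 43.2000 = 67.0000°C.
In Fahrenheit: 67.0000 × 1.8 + 32 = 152.6°F.

152.6°F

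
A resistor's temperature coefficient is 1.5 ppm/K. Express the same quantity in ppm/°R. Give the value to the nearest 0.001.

0.833 ppm/°R

Since only a temperature interval is involved, the additive offset between the scales drops out.
A change of 1°R is a change of 5/9 K, so per °R the value is 1.5 × 5/9 = 0.833.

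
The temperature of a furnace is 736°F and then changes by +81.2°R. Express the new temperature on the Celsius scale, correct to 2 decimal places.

Initial temperature in Celsius: (736 - 32) × 5/9 = 391.1111°C.
The 81.2°R change is an interval, so only the factor 5/9 applies: +81.2 × 5/9 = +45.1111°C.
Final Celsius temperature: 391.1111 + 45.1111 = 436.2222°C.

436.22°C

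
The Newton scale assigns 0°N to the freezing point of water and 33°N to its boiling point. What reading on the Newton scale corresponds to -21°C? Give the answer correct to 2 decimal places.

Linearly onto the Newton scale: 0 + (-21.0000 / 100) × (33 - 0) = -6.93°N.

-6.93°N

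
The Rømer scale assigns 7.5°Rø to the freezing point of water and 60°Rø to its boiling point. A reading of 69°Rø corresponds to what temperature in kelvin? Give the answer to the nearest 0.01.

Linear interpolation between the fixed points: C = (69 - 7.5) × 100 / (60 - 7.5) = 117.1429°C.
Then 117.1429 + 273.15 = 390.29 K.

390.29 K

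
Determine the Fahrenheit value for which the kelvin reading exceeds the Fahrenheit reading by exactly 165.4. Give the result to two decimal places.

Let F be the Fahrenheit reading. The kelvin reading is K = 5/9·F + 255.372.
Require K - F = 165.4: (-4/9)·F + 255.372 = 165.4.
F = (165.4 - 255.372) / (-4/9) = 202.44.

202.44°F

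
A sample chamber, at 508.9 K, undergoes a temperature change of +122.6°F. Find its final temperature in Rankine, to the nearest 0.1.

1038.6°R

Initial temperature in Celsius: 508.9 - 273.15 = 235.7500°C.
The 122.6°F change is an interval, so only the factor 5/9 applies: +122.6 × 5/9 = +68.1111°C.
Final Celsius temperature: 235.7500 + 68.1111 = 303.8611°C.
In Rankine: 303.8611 × 1.8 + 491.67 = 1038.6°R.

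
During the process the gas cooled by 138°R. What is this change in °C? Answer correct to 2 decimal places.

76.67°C

An interval of 1°R corresponds to 5/9°C.
138 × 5/9 = 76.67.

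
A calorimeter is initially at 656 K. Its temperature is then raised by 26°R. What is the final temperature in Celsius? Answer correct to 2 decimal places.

397.29°C

Initial temperature in Celsius: 656 - 273.15 = 382.8500°C.
The 26°R change is an interval, so only the factor 5/9 applies: +26 × 5/9 = +14.4444°C.
Final Celsius temperature: 382.8500 + 14.4444 = 397.2944°C.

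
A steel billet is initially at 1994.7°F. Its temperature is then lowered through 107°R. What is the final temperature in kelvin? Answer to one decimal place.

1304.1 K

Initial temperature in Celsius: (1994.7 - 32) × 5/9 = 1090.3889°C.
The 107°R change is an interval, so only the factor 5/9 applies: -107 × 5/9 = -59.4444°C.
Final Celsius temperature: 1090.3889 - 59.4444 = 1030.9444°C.
In kelvin: 1030.9444 + 273.15 = 1304.1 K.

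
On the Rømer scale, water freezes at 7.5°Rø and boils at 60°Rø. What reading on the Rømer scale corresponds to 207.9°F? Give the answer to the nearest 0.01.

58.80°Rø

First in Celsius: (207.9 - 32) × 5/9 = 97.7222°C.
Linearly onto the Rømer scale: 7.5 + (97.7222 / 100) × (60 - 7.5) = 58.80°Rø.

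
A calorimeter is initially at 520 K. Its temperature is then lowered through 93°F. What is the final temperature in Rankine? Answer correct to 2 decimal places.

843.00°R

Initial temperature in Celsius: 520 - 273.15 = 246.8500°C.
The 93°F change is an interval, so only the factor 5/9 applies: -93 × 5/9 = -51.6667°C.
Final Celsius temperature: 246.8500 - 51.6667 = 195.1833°C.
In Rankine: 195.1833 × 1.8 + 491.67 = 843.00°R.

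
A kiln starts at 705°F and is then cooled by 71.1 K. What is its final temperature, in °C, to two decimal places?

Initial temperature in Celsius: (705 - 32) × 5/9 = 373.8889°C.
The 71.1 K change is an interval; Kelvin and Celsius degrees are the same size, so ΔC = -71.1°C.
Final Celsius temperature: 373.8889 - 71.1000 = 302.7889°C.

302.79°C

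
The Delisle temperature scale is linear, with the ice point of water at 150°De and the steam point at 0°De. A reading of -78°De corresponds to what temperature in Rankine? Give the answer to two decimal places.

765.27°R

Linear interpolation between the fixed points: C = (-78 - 150) × 100 / (0 - 150) = 152.0000°C.
Then 152.0000 × 1.8 + 491.67 = 765.27°R.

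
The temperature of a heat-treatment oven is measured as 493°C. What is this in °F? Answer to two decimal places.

919.40°F

In Fahrenheit: 493.0000 × 1.8 + 32 = 919.40°F.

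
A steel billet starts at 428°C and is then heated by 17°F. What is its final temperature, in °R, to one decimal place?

1279.1°R

The 17°F change is an interval, so only the factor 5/9 applies: +17 × 5/9 = +9.4444°C.
Final Celsius temperature: 428.0000 + 9.4444 = 437.4444°C.
In Rankine: 437.4444 × 1.8 + 491.67 = 1279.1°R.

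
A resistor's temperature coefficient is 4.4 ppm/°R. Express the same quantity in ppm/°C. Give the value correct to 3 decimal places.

The quantity depends on a temperature interval, so only the ratio of degree sizes applies; the offset between the scales is irrelevant.
A change of 1°C is a change of 1.8°R, so per °C the value is 4.4 × 1.8 = 7.920.

7.920 ppm/°C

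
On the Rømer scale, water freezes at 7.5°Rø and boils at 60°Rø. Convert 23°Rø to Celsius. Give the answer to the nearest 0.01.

29.52°C

Linear interpolation between the fixed points: C = (23 - 7.5) × 100 / (60 - 7.5) = 29.5238°C.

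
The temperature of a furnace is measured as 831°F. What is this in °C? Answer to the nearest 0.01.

In Celsius: (831 - 32) × 5/9 = 443.8889°C.

443.89°C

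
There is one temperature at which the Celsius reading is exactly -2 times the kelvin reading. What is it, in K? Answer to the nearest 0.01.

91.05 K

Let K be the kelvin reading. The Celsius reading is C = 1·K - 273.15.
Require C = -2·K: 1·K - 273.15 = -2·K.
(3)·K = 273.15  ⇒  K = 91.05.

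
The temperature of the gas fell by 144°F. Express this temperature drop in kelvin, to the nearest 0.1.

80.0 K

An interval of 1°F corresponds to 5/9 K.
144 × 5/9 = 80.0.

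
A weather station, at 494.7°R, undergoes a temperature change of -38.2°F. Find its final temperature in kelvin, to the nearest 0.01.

Initial temperature in Celsius: (494.7 - 491.67) × 5/9 = 1.6833°C.
The 38.2°F change is an interval, so only the factor 5/9 applies: -38.2 × 5/9 = -21.2222°C.
Final Celsius temperature: 1.6833 - 21.2222 = -19.5389°C.
In kelvin: -19.5389 + 273.15 = 253.61 K.

253.61 K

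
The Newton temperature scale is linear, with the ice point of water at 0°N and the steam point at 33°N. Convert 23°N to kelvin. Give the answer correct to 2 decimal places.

Linear interpolation between the fixed points: C = (23 - 0) × 100 / (33 - 0) = 69.6970°C.
Then 69.6970 + 273.15 = 342.85 K.

342.85 K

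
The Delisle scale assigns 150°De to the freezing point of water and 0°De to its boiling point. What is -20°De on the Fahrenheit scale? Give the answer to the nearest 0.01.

Linear interpolation between the fixed points: C = (-20 - 150) × 100 / (0 - 150) = 113.3333°C.
Then 113.3333 × 1.8 + 32 = 236.00°F.

236.00°F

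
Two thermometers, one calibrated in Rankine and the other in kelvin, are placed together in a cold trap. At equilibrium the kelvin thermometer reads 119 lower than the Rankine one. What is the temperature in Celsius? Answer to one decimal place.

Let x be the Rankine reading; then the kelvin reading is 5/9·x.
(5/9·x) - x = -119  ⇒  (-4/9)·x = -119  ⇒  x = 267.7500°R.
In Celsius: (267.75 - 491.67) × 5/9 = -124.4°C.

-124.4°C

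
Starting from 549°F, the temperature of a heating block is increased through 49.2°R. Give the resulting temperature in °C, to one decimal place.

Initial temperature in Celsius: (549 - 32) × 5/9 = 287.2222°C.
The 49.2°R change is an interval, so only the factor 5/9 applies: +49.2 × 5/9 = +27.3333°C.
Final Celsius temperature: 287.2222 + 27.3333 = 314.5556°C.

314.6°C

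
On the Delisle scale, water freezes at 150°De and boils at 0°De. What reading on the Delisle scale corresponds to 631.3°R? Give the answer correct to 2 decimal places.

First in Celsius: (631.3 - 491.67) × 5/9 = 77.5722°C.
Linearly onto the Delisle scale: 150 + (77.5722 / 100) × (0 - 150) = 33.64°De.

33.64°De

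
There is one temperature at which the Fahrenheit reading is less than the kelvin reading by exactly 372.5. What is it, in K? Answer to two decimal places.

Let K be the kelvin reading. The Fahrenheit reading is F = 1.8·K - 459.67.
Require F - K = -372.5: (0.8)·K - 459.67 = -372.5.
K = (-372.5 + 459.67) / (0.8) = 108.96.

108.96 K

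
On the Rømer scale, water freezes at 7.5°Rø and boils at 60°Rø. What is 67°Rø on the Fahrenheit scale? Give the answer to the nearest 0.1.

Linear interpolation between the fixed points: C = (67 - 7.5) × 100 / (60 - 7.5) = 113.3333°C.
Then 113.3333 × 1.8 + 32 = 236.0°F.

236.0°F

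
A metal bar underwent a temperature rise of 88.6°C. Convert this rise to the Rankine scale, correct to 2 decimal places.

An interval of 1°C corresponds to 1.8°R.
88.6 × 1.8 = 159.48.

159.48°R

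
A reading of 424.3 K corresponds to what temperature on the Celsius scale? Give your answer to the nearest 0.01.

In Celsius: 424.3 - 273.15 = 151.1500°C.

151.15°C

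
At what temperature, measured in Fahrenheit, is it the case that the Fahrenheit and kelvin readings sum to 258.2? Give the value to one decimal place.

1.8°F

Let F be the Fahrenheit reading. The kelvin reading is K = 5/9·F + 255.372.
Require F + K = 258.2: (14/9)·F + 255.372 = 258.2.
F = (258.2 - 255.372) / (14/9) = 1.8.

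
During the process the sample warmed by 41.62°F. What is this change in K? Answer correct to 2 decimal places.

23.12 K

An interval of 1°F corresponds to 5/9 K.
41.62 × 5/9 = 23.12.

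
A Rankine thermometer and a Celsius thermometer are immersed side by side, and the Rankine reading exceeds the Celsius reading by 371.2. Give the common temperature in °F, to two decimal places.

Let x be the Rankine reading; then the Celsius reading is 5/9·x - 273.15.
(5/9·x - 273.15) - x = -371.2  ⇒  (-4/9)·x = -98.05  ⇒  x = 220.6125°R.
In Celsius: (220.6125 - 491.67) × 5/9 = -150.5875°C.
In Fahrenheit: -150.5875 × 1.8 + 32 = -239.06°F.

-239.06°F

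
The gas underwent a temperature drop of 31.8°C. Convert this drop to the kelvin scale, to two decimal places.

Celsius and kelvin degrees are the same size, so the interval is unchanged: 31.80.

31.80 K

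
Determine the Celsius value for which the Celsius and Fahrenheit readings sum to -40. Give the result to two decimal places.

-25.71°C

Let C be the Celsius reading. The Fahrenheit reading is F = 1.8·C + 32.
Require C + F = -40: (2.8)·C + 32 = -40.
C = (-40 - 32) / (2.8) = -25.71.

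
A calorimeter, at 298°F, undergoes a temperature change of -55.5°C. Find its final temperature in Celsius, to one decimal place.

92.3°C

Initial temperature in Celsius: (298 - 32) × 5/9 = 147.7778°C.
Final Celsius temperature: 147.7778 - 55.5000 = 92.2778°C.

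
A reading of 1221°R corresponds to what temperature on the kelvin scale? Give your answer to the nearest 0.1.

678.3 K

In Celsius: (1221 - 491.67) × 5/9 = 405.1833°C.
In kelvin: 405.1833 + 273.15 = 678.3 K.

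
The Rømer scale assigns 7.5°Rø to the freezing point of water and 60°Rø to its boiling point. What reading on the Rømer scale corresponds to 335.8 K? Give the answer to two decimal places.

40.39°Rø

First in Celsius: 335.8 - 273.15 = 62.6500°C.
Linearly onto the Rømer scale: 7.5 + (62.6500 / 100) × (60 - 7.5) = 40.39°Rø.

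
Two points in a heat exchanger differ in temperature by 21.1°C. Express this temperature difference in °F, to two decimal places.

An interval of 1°C corresponds to 1.8°F.
21.1 × 1.8 = 37.98.

37.98°F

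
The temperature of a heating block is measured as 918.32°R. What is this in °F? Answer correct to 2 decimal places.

In Celsius: (918.32 - 491.67) × 5/9 = 237.0278°C.
In Fahrenheit: 237.0278 × 1.8 + 32 = 458.65°F.

458.65°F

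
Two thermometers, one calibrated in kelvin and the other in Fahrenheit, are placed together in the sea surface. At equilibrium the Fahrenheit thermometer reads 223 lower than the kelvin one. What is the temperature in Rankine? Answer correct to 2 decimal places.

532.51°R

Let x be the kelvin reading; then the Fahrenheit reading is 1.8·x - 459.67.
(1.8·x - 459.67) - x = -223  ⇒  (0.8)·x = 236.67  ⇒  x = 295.8375 K.
In Celsius: 295.8375 - 273.15 = 22.6875°C.
In Rankine: 22.6875 × 1.8 + 491.67 = 532.51°R.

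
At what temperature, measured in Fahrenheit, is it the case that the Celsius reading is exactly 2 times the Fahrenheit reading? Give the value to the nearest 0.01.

Let F be the Fahrenheit reading. The Celsius reading is C = 5/9·F - 17.7778.
Require C = 2·F: 5/9·F - 17.7778 = 2·F.
(-13/9)·F = 17.7778  ⇒  F = -12.31.

-12.31°F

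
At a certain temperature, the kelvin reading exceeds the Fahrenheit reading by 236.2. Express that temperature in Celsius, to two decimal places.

6.19°C

Let x be the kelvin reading; then the Fahrenheit reading is 1.8·x - 459.67.
(1.8·x - 459.67) - x = -236.2  ⇒  (0.8)·x = 223.47  ⇒  x = 279.3375 K.
In Celsius: 279.3375 - 273.15 = 6.19°C.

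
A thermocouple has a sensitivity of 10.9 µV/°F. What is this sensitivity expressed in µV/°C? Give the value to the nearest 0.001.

19.620 µV/°C

Since only a temperature interval is involved, the additive offset between the scales drops out.
A change of 1°C is a change of 1.8°F, so per °C the value is 10.9 × 1.8 = 19.620.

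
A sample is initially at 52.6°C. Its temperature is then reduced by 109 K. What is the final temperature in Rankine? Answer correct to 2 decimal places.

The 109 K change is an interval; Kelvin and Celsius degrees are the same size, so ΔC = -109°C.
Final Celsius temperature: 52.6000 - 109.0000 = -56.4000°C.
In Rankine: -56.4000 × 1.8 + 491.67 = 390.15°R.

390.15°R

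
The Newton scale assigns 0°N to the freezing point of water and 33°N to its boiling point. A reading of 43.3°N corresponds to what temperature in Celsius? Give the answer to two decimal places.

131.21°C

Linear interpolation between the fixed points: C = (43.3 - 0) × 100 / (33 - 0) = 131.2121°C.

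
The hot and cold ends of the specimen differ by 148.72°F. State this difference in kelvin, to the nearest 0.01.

Only the scale ratio 5/9 matters for a change in temperature.
148.72 × 5/9 = 82.62.

82.62 K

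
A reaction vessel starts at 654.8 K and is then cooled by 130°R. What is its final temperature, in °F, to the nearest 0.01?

Initial temperature in Celsius: 654.8 - 273.15 = 381.6500°C.
The 130°R change is an interval, so only the factor 5/9 applies: -130 × 5/9 = -72.2222°C.
Final Celsius temperature: 381.6500 - 72.2222 = 309.4278°C.
In Fahrenheit: 309.4278 × 1.8 + 32 = 588.97°F.

588.97°F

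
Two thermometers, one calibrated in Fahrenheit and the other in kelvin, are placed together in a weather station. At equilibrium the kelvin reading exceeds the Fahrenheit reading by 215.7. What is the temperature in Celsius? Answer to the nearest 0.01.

Let x be the Fahrenheit reading; then the kelvin reading is 5/9·x + 255.372.
(5/9·x + 255.372) - x = 215.7  ⇒  (-4/9)·x = -39.6722  ⇒  x = 89.2625°F.
In Celsius: (89.2625 - 32) × 5/9 = 31.81°C.

31.81°C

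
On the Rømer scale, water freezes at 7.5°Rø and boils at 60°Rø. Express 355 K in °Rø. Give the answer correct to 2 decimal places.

First in Celsius: 355 - 273.15 = 81.8500°C.
Linearly onto the Rømer scale: 7.5 + (81.8500 / 100) × (60 - 7.5) = 50.47°Rø.

50.47°Rø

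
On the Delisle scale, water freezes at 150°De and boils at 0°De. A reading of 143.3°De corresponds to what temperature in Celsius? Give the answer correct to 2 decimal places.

Linear interpolation between the fixed points: C = (143.3 - 150) × 100 / (0 - 150) = 4.4667°C.

4.47°C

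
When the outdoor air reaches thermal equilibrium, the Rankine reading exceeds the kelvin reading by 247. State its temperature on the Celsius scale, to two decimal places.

35.60°C

Let x be the kelvin reading; then the Rankine reading is 1.8·x.
(1.8·x) - x = 247  ⇒  (0.8)·x = 247  ⇒  x = 308.7500 K.
In Celsius: 308.75 - 273.15 = 35.60°C.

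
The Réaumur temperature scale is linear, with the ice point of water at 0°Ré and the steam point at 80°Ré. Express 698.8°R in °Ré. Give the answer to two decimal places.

92.06°Ré

First in Celsius: (698.8 - 491.67) × 5/9 = 115.0722°C.
Linearly onto the Réaumur scale: 0 + (115.0722 / 100) × (80 - 0) = 92.06°Ré.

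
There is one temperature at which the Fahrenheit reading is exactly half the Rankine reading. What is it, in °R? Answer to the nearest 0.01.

Let R be the Rankine reading. The Fahrenheit reading is F = 1·R - 459.67.
Require F = 0.5·R: 1·R - 459.67 = 0.5·R.
(0.5)·R = 459.67  ⇒  R = 919.34.

919.34°R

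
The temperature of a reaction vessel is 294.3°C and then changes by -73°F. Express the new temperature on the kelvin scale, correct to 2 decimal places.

The 73°F change is an interval, so only the factor 5/9 applies: -73 × 5/9 = -40.5556°C.
Final Celsius temperature: 294.3000 - 40.5556 = 253.7444°C.
In kelvin: 253.7444 + 273.15 = 526.89 K.

526.89 K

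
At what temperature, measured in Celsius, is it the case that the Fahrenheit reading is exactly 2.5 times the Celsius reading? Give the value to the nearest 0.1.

45.7°C

Let C be the Celsius reading. The Fahrenheit reading is F = 1.8·C + 32.
Require F = 2.5·C: 1.8·C + 32 = 2.5·C.
(-0.7)·C = -32  ⇒  C = 45.7.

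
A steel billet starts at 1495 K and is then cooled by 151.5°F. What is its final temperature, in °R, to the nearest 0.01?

Initial temperature in Celsius: 1495 - 273.15 = 1221.8500°C.
The 151.5°F change is an interval, so only the factor 5/9 applies: -151.5 × 5/9 = -84.1667°C.
Final Celsius temperature: 1221.8500 - 84.1667 = 1137.6833°C.
In Rankine: 1137.6833 × 1.8 + 491.67 = 2539.50°R.

2539.50°R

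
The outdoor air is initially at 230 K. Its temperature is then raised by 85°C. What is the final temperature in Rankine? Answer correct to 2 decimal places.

567.00°R

Initial temperature in Celsius: 230 - 273.15 = -43.1500°C.
Final Celsius temperature: -43.1500 + 85.0000 = 41.8500°C.
In Rankine: 41.8500 × 1.8 + 491.67 = 567.00°R.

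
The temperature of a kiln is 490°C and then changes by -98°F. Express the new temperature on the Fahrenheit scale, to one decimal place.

816.0°F

The 98°F change is an interval, so only the factor 5/9 applies: -98 × 5/9 = -54.4444°C.
Final Celsius temperature: 490.0000 - 54.4444 = 435.5556°C.
In Fahrenheit: 435.5556 × 1.8 + 32 = 816.0°F.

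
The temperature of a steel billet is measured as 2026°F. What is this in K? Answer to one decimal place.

1380.9 K

In Celsius: (2026 - 32) × 5/9 = 1107.7778°C.
In kelvin: 1107.7778 + 273.15 = 1380.9 K.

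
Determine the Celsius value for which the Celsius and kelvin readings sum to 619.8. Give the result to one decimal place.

173.3°C

Let C be the Celsius reading. The kelvin reading is K = 1·C + 273.15.
Require C + K = 619.8: (2)·C + 273.15 = 619.8.
C = (619.8 - 273.15) / (2) = 173.3.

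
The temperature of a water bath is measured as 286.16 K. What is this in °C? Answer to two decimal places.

13.01°C

In Celsius: 286.16 - 273.15 = 13.0100°C.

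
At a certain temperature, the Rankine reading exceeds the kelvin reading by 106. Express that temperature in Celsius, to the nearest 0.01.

Let x be the Rankine reading; then the kelvin reading is 5/9·x.
(5/9·x) - x = -106  ⇒  (-4/9)·x = -106  ⇒  x = 238.5000°R.
In Celsius: (238.5 - 491.67) × 5/9 = -140.65°C.

-140.65°C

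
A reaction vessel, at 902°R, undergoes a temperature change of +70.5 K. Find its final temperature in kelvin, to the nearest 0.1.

Initial temperature in Celsius: (902 - 491.67) × 5/9 = 227.9611°C.
The 70.5 K change is an interval; Kelvin and Celsius degrees are the same size, so ΔC = +70.5°C.
Final Celsius temperature: 227.9611 + 70.5000 = 298.4611°C.
In kelvin: 298.4611 + 273.15 = 571.6 K.

571.6 K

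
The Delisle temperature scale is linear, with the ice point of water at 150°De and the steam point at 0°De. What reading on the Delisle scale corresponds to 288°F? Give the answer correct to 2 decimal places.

-63.33°De

First in Celsius: (288 - 32) × 5/9 = 142.2222°C.
Linearly onto the Delisle scale: 150 + (142.2222 / 100) × (0 - 150) = -63.33°De.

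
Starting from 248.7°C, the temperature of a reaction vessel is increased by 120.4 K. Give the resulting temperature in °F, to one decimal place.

696.4°F

The 120.4 K change is an interval; Kelvin and Celsius degrees are the same size, so ΔC = +120.4°C.
Final Celsius temperature: 248.7000 + 120.4000 = 369.1000°C.
In Fahrenheit: 369.1000 × 1.8 + 32 = 696.4°F.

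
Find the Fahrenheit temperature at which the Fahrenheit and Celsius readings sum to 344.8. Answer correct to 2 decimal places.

233.09°F

Let F be the Fahrenheit reading. The Celsius reading is C = 5/9·F - 17.7778.
Require F + C = 344.8: (14/9)·F - 17.7778 = 344.8.
F = (344.8 + 17.7778) / (14/9) = 233.09.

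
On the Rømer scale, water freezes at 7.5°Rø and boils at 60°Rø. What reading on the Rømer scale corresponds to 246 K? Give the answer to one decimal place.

-6.8°Rø

First in Celsius: 246 - 273.15 = -27.1500°C.
Linearly onto the Rømer scale: 7.5 + (-27.1500 / 100) × (60 - 7.5) = -6.8°Rø.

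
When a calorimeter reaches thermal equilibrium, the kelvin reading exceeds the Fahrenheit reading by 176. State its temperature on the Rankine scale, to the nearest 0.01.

638.26°R

Let x be the Fahrenheit reading; then the kelvin reading is 5/9·x + 255.372.
(5/9·x + 255.372) - x = 176  ⇒  (-4/9)·x = -79.3722  ⇒  x = 178.5875°F.
In Celsius: (178.5875 - 32) × 5/9 = 81.4375°C.
In Rankine: 81.4375 × 1.8 + 491.67 = 638.26°R.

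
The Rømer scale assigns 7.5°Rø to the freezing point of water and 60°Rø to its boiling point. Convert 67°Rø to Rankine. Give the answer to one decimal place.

695.7°R

Linear interpolation between the fixed points: C = (67 - 7.5) × 100 / (60 - 7.5) = 113.3333°C.
Then 113.3333 × 1.8 + 491.67 = 695.7°R.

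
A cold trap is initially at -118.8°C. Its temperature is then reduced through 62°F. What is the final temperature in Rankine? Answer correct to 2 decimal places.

215.83°R

The 62°F change is an interval, so only the factor 5/9 applies: -62 × 5/9 = -34.4444°C.
Final Celsius temperature: -118.8000 - 34.4444 = -153.2444°C.
In Rankine: -153.2444 × 1.8 + 491.67 = 215.83°R.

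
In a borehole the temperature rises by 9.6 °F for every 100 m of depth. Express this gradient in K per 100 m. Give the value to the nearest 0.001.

5.333 K/100 m

Since only a temperature interval is involved, the additive offset between the scales drops out.
A change of 1°F is a change of 5/9 K, so 9.6 × 5/9 = 5.333.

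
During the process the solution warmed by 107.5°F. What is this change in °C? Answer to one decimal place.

59.7°C

Only the scale ratio 5/9 matters for a change in temperature.
107.5 × 5/9 = 59.7.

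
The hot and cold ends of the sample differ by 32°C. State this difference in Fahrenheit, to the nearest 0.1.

57.6°F

For a temperature interval the offset drops out; only the factor 1.8 applies.
32 × 1.8 = 57.6.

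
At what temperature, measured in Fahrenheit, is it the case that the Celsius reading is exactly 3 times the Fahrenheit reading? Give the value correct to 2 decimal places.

-7.27°F

Let F be the Fahrenheit reading. The Celsius reading is C = 5/9·F - 17.7778.
Require C = 3·F: 5/9·F - 17.7778 = 3·F.
(-22/9)·F = 17.7778  ⇒  F = -7.27.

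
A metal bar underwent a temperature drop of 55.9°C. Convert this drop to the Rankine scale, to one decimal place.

100.6°R

Only the scale ratio 1.8 matters for a change in temperature.
55.9 × 1.8 = 100.6.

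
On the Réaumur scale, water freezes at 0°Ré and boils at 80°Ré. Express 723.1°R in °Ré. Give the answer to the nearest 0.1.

First in Celsius: (723.1 - 491.67) × 5/9 = 128.5722°C.
Linearly onto the Réaumur scale: 0 + (128.5722 / 100) × (80 - 0) = 102.9°Ré.

102.9°Ré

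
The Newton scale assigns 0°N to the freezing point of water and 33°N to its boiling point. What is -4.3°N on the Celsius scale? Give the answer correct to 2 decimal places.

Linear interpolation between the fixed points: C = (-4.3 - 0) × 100 / (33 - 0) = -13.0303°C.

-13.03°C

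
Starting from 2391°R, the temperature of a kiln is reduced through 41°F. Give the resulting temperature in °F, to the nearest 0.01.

1890.33°F

Initial temperature in Celsius: (2391 - 491.67) × 5/9 = 1055.1833°C.
The 41°F change is an interval, so only the factor 5/9 applies: -41 × 5/9 = -22.7778°C.
Final Celsius temperature: 1055.1833 - 22.7778 = 1032.4056°C.
In Fahrenheit: 1032.4056 × 1.8 + 32 = 1890.33°F.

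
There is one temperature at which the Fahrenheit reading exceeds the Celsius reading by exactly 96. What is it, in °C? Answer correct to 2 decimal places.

Let C be the Celsius reading. The Fahrenheit reading is F = 1.8·C + 32.
Require F - C = 96: (0.8)·C + 32 = 96.
C = (96 - 32) / (0.8) = 80.00.

80.00°C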